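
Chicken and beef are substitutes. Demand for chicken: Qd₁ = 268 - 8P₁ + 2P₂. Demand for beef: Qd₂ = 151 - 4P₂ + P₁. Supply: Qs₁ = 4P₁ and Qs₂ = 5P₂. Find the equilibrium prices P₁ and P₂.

Market 1: 268 - 8P₁ + 2P₂ = 4P₁ → 12P₁ - 2P₂ = 268.
Market 2: 9P₂ - P₁ = 151.
Eliminating P₂: 9×(1) + 2×(2) gives 106P₁ = 2714, so P₁ = 1357/53.
Back-substitute into (2): P₂ = (151 + 1×1357/53) / 9 = 1040/53.

P₁ = 1357/53, P₂ = 1040/53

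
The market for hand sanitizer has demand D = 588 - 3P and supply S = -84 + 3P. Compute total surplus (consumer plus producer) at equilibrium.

Equilibrium: 588 - 3P = -84 + 3P gives P* = 112, Q* = 252.
Demand choke price: P = 196; supply starts at P = 28.
CS = ½(196 − 112)(252) = 10584; PS = ½(112 − 28)(252) = 10584.

Total surplus = 21168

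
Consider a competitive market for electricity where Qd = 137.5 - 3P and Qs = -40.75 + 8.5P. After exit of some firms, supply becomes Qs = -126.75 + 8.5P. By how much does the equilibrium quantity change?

ΔQ = -516/23

Original equilibrium: P* = 15.5, Q* = 91.
New equilibrium: 137.5 - 3P = -126.75 + 8.5P, so 264.25 = 11.5P and P' = 1057/46; Q' = 137.5 − 3(1057/46) = 1577/23.
Change in quantity: 1577/23 − 91 = -516/23.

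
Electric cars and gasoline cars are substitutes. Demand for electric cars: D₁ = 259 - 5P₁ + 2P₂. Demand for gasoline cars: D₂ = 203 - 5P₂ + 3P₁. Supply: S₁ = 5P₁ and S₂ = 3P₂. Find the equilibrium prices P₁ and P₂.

Market 1: 259 - 5P₁ + 2P₂ = 5P₁ → 10P₁ - 2P₂ = 259.
Market 2: 8P₂ - 3P₁ = 203.
Eliminating P₂: 8×(1) + 2×(2) gives 74P₁ = 2478, so P₁ = 1239/37.
Back-substitute into (2): P₂ = (203 + 3×1239/37) / 8 = 2807/74.

P₁ = 1239/37, P₂ = 2807/74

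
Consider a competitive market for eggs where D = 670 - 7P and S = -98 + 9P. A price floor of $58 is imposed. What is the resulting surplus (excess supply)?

Equilibrium price would be P* = 48, so the floor at 58 binds.
At P = 58: D = 264, S = 424.
Surplus = 424 − 264 = 160.

Surplus = 160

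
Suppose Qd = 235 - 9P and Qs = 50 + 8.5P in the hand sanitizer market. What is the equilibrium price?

Set Qd = Qs: 235 - 9P = 50 + 8.5P.
185 = 17.5P, so P* = 74/7.
Q* = 235 − 9(74/7) = 979/7.

P* = 74/7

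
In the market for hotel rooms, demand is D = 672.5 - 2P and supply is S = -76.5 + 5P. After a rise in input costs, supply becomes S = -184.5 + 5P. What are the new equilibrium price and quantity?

Original equilibrium: P* = 107, Q* = 458.5.
New equilibrium: 672.5 - 2P = -184.5 + 5P, so 857 = 7P and P' = 857/7; Q' = 672.5 − 2(857/7) = 5987/14.

P' = 857/7, Q' = 5987/14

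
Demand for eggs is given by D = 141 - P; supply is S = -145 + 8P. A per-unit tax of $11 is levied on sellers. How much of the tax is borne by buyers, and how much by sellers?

Buyers bear 88/9, sellers bear 11/9

Pre-tax equilibrium: P* = 286/9, Q* = 983/9.
Tax on sellers shifts supply to S = -145 + 8(P − 11) = -233 + 8P.
141 - P = -233 + 8P gives buyer price Pb = 374/9; sellers receive Ps = 374/9 − 11 = 275/9.
New quantity: Q = 141 − 1(374/9) = 895/9.
Buyer burden = 374/9 − 286/9 = 88/9; seller burden = 286/9 − 275/9 = 11/9.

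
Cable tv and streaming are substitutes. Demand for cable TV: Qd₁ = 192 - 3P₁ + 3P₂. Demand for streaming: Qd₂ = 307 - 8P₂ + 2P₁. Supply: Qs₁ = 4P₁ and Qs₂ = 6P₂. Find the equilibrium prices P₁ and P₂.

Market 1: 192 - 3P₁ + 3P₂ = 4P₁ → 7P₁ - 3P₂ = 192.
Market 2: 14P₂ - 2P₁ = 307.
Eliminating P₂: 14×(1) + 3×(2) gives 92P₁ = 3609, so P₁ = 3609/92.
Back-substitute into (2): P₂ = (307 + 2×3609/92) / 14 = 2533/92.

P₁ = 3609/92, P₂ = 2533/92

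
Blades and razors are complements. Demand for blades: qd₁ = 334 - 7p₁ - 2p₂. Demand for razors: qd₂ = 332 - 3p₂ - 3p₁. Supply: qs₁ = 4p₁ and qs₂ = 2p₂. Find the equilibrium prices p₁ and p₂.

p₁ = 1006/49, p₂ = 2650/49

Market 1: 334 - 7p₁ - 2p₂ = 4p₁ → 11p₁ + 2p₂ = 334.
Market 2: 5p₂ + 3p₁ = 332.
Eliminating p₂: 5×(1) − 2×(2) gives 49p₁ = 1006, so p₁ = 1006/49.
Back-substitute into (2): p₂ = (332 − 3×1006/49) / 5 = 2650/49.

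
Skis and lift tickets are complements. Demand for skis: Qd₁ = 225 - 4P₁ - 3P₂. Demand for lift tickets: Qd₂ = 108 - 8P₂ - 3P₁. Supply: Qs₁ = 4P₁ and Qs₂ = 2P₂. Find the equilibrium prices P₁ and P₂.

Market 1: 225 - 4P₁ - 3P₂ = 4P₁ → 8P₁ + 3P₂ = 225.
Market 2: 10P₂ + 3P₁ = 108.
Eliminating P₂: 10×(1) − 3×(2) gives 71P₁ = 1926, so P₁ = 1926/71.
Back-substitute into (2): P₂ = (108 − 3×1926/71) / 10 = 189/71.

P₁ = 1926/71, P₂ = 189/71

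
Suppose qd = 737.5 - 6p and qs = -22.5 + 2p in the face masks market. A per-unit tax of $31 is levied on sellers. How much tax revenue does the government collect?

Tax revenue = 3751

Pre-tax equilibrium: p* = 95, q* = 167.5.
Tax on sellers shifts supply to qs = -22.5 + 2(p − 31) = -84.5 + 2p.
737.5 - 6p = -84.5 + 2p gives buyer price pb = 102.75; sellers receive ps = 102.75 − 31 = 71.75.
New quantity: q = 737.5 − 6(102.75) = 121.
Revenue = 31 × 121 = 3751.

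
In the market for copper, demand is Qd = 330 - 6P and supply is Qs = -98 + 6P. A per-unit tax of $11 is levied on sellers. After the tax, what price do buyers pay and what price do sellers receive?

Pre-tax equilibrium: P* = 107/3, Q* = 116.
Tax on sellers shifts supply to Qs = -98 + 6(P − 11) = -164 + 6P.
330 - 6P = -164 + 6P gives buyer price Pb = 247/6; sellers receive Ps = 247/6 − 11 = 181/6.
New quantity: Q = 330 − 6(247/6) = 83.

Buyers pay 247/6, sellers receive 181/6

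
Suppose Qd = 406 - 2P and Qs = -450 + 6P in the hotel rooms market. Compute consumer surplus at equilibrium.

Consumer surplus = 9216

Equilibrium: 406 - 2P = -450 + 6P gives P* = 107, Q* = 192.
Demand choke price (Qd = 0): P = 203.
CS = ½(203 − 107)(192) = 9216.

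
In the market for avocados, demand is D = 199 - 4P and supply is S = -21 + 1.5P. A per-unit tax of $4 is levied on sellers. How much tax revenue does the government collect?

Tax revenue = 1524/11

Pre-tax equilibrium: P* = 40, Q* = 39.
Tax on sellers shifts supply to S = -21 + 1.5(P − 4) = -27 + 1.5P.
199 - 4P = -27 + 1.5P gives buyer price Pb = 452/11; sellers receive Ps = 452/11 − 4 = 408/11.
New quantity: Q = 199 − 4(452/11) = 381/11.
Revenue = 4 × 381/11 = 1524/11.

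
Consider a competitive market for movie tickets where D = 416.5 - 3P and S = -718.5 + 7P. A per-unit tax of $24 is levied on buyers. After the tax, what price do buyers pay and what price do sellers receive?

Pre-tax equilibrium: P* = 113.5, Q* = 76.
Tax on buyers shifts demand to D = 416.5 − 3(P + 24) = 344.5 - 3P.
344.5 - 3P = -718.5 + 7P gives seller price Ps = 106.3; buyers pay Pb = 106.3 + 24 = 130.3.
New quantity: Q = 416.5 − 3(130.3) = 25.6.

Buyers pay $130.3, sellers receive $106.3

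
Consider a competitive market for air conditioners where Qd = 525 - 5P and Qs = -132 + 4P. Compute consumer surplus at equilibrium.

Equilibrium: 525 - 5P = -132 + 4P gives P* = 73, Q* = 160.
Demand choke price (Qd = 0): P = 105.
CS = ½(105 − 73)(160) = 2560.

Consumer surplus = 2560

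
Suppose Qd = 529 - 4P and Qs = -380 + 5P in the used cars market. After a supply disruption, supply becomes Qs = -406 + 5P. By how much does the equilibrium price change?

ΔP = 26/9

Original equilibrium: P* = 101, Q* = 125.
New equilibrium: 529 - 4P = -406 + 5P, so 935 = 9P and P' = 935/9; Q' = 529 − 4(935/9) = 1021/9.
Change in price: 935/9 − 101 = 26/9.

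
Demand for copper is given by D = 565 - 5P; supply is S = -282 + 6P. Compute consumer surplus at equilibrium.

Equilibrium: 565 - 5P = -282 + 6P gives P* = 77, Q* = 180.
Demand choke price (D = 0): P = 113.
CS = ½(113 − 77)(180) = 3240.

Consumer surplus = 3240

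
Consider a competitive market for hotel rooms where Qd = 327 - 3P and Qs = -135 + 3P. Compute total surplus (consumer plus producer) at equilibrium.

Equilibrium: 327 - 3P = -135 + 3P gives P* = 77, Q* = 96.
Demand choke price: P = 109; supply starts at P = 45.
CS = ½(109 − 77)(96) = 1536; PS = ½(77 − 45)(96) = 1536.

Total surplus = 3072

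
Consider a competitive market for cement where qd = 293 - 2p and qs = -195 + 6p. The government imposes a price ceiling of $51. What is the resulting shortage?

Shortage = 80

Equilibrium price would be p* = 61, so the ceiling at 51 binds.
At p = 51: qd = 293 − 2(51) = 191, qs = -195 + 6(51) = 111.
Shortage = 191 − 111 = 80.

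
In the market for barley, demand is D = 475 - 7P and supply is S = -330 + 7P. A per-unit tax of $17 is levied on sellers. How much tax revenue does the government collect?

Pre-tax equilibrium: P* = 57.5, Q* = 72.5.
Tax on sellers shifts supply to S = -330 + 7(P − 17) = -449 + 7P.
475 - 7P = -449 + 7P gives buyer price Pb = 66; sellers receive Ps = 66 − 17 = 49.
New quantity: Q = 475 − 7(66) = 13.
Revenue = 17 × 13 = 221.

Tax revenue = 221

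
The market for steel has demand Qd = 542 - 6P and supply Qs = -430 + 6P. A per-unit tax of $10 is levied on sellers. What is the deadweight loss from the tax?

Deadweight loss = 150

Pre-tax equilibrium: P* = 81, Q* = 56.
Tax on sellers shifts supply to Qs = -430 + 6(P − 10) = -490 + 6P.
542 - 6P = -490 + 6P gives buyer price Pb = 86; sellers receive Ps = 86 − 10 = 76.
New quantity: Q = 542 − 6(86) = 26.
DWL = ½ × 10 × (56 − 26) = 150.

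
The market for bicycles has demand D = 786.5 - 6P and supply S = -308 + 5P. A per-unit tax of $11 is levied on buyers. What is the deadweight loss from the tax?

Pre-tax equilibrium: P* = 99.5, Q* = 189.5.
Tax on buyers shifts demand to D = 786.5 − 6(P + 11) = 720.5 - 6P.
720.5 - 6P = -308 + 5P gives seller price Ps = 93.5; buyers pay Pb = 93.5 + 11 = 104.5.
New quantity: Q = 786.5 − 6(104.5) = 159.5.
DWL = ½ × 11 × (189.5 − 159.5) = 165.

Deadweight loss = 165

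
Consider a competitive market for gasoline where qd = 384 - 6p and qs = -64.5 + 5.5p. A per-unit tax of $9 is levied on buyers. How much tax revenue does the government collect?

Tax revenue = 25704/23

Pre-tax equilibrium: p* = 39, q* = 150.
Tax on buyers shifts demand to qd = 384 − 6(p + 9) = 330 - 6p.
330 - 6p = -64.5 + 5.5p gives seller price ps = 789/23; buyers pay pb = 789/23 + 9 = 996/23.
New quantity: q = 384 − 6(996/23) = 2856/23.
Revenue = 9 × 2856/23 = 25704/23.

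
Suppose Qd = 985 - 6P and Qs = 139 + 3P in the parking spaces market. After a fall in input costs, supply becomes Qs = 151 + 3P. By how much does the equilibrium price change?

Original equilibrium: P* = 94, Q* = 421.
New equilibrium: 985 - 6P = 151 + 3P, so 834 = 9P and P' = 278/3; Q' = 985 − 6(278/3) = 429.
Change in price: 278/3 − 94 = -4/3.

ΔP = -4/3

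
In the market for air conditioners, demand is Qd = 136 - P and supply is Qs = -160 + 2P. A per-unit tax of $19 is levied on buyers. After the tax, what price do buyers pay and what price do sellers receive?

Buyers pay 334/3, sellers receive 277/3

Pre-tax equilibrium: P* = 296/3, Q* = 112/3.
Tax on buyers shifts demand to Qd = 136 − 1(P + 19) = 117 - P.
117 - P = -160 + 2P gives seller price Ps = 277/3; buyers pay Pb = 277/3 + 19 = 334/3.
New quantity: Q = 136 − 1(334/3) = 74/3.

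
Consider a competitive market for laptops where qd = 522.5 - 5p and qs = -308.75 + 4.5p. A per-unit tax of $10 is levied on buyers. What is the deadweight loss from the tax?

Pre-tax equilibrium: p* = 87.5, q* = 85.
Tax on buyers shifts demand to qd = 522.5 − 5(p + 10) = 472.5 - 5p.
472.5 - 5p = -308.75 + 4.5p gives seller price ps = 3125/38; buyers pay pb = 3125/38 + 10 = 3505/38.
New quantity: q = 522.5 − 5(3505/38) = 1165/19.
DWL = ½ × 10 × (85 − 1165/19) = 2250/19.

Deadweight loss = 2250/19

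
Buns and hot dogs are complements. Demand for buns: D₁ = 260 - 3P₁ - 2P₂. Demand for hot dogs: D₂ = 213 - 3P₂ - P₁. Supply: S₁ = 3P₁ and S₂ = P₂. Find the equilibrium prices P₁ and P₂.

Market 1: 260 - 3P₁ - 2P₂ = 3P₁ → 6P₁ + 2P₂ = 260.
Market 2: 4P₂ + P₁ = 213.
Eliminating P₂: 4×(1) − 2×(2) gives 22P₁ = 614, so P₁ = 307/11.
Back-substitute into (2): P₂ = (213 − 1×307/11) / 4 = 509/11.

P₁ = 307/11, P₂ = 509/11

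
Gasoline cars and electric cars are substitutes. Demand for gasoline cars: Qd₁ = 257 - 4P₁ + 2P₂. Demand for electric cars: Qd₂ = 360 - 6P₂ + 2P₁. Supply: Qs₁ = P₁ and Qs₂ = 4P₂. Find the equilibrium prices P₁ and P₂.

P₁ = 1645/23, P₂ = 1157/23

Market 1: 257 - 4P₁ + 2P₂ = P₁ → 5P₁ - 2P₂ = 257.
Market 2: 10P₂ - 2P₁ = 360.
Eliminating P₂: 10×(1) + 2×(2) gives 46P₁ = 3290, so P₁ = 1645/23.
Back-substitute into (2): P₂ = (360 + 2×1645/23) / 10 = 1157/23.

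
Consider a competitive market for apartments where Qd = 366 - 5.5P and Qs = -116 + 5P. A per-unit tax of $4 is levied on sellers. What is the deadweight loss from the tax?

Pre-tax equilibrium: P* = 964/21, Q* = 2384/21.
Tax on sellers shifts supply to Qs = -116 + 5(P − 4) = -136 + 5P.
366 - 5.5P = -136 + 5P gives buyer price Pb = 1004/21; sellers receive Ps = 1004/21 − 4 = 920/21.
New quantity: Q = 366 − 5.5(1004/21) = 2164/21.
DWL = ½ × 4 × (2384/21 − 2164/21) = 440/21.

Deadweight loss = 440/21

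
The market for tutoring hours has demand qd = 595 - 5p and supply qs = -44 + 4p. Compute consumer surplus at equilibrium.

Equilibrium: 595 - 5p = -44 + 4p gives p* = 71, q* = 240.
Demand choke price (qd = 0): p = 119.
CS = ½(119 − 71)(240) = 5760.

Consumer surplus = 5760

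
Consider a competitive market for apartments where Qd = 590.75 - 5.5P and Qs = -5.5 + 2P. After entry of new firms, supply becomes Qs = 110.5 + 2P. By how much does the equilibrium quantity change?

Original equilibrium: P* = 79.5, Q* = 153.5.
New equilibrium: 590.75 - 5.5P = 110.5 + 2P, so 480.25 = 7.5P and P' = 1921/30; Q' = 590.75 − 5.5(1921/30) = 7157/30.
Change in quantity: 7157/30 − 153.5 = 1276/15.

ΔQ = 1276/15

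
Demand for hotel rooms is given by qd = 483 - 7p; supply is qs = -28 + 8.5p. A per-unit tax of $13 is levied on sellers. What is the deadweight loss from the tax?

Pre-tax equilibrium: p* = 1022/31, q* = 7819/31.
Tax on sellers shifts supply to qs = -28 + 8.5(p − 13) = -138.5 + 8.5p.
483 - 7p = -138.5 + 8.5p gives buyer price pb = 1243/31; sellers receive ps = 1243/31 − 13 = 840/31.
New quantity: q = 483 − 7(1243/31) = 6272/31.
DWL = ½ × 13 × (7819/31 − 6272/31) = 20111/62.

Deadweight loss = 20111/62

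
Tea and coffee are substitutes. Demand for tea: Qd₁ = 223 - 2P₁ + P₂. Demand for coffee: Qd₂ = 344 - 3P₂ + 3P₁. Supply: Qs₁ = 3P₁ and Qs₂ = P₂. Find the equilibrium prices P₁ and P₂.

P₁ = 1236/17, P₂ = 2389/17

Market 1: 223 - 2P₁ + P₂ = 3P₁ → 5P₁ - P₂ = 223.
Market 2: 4P₂ - 3P₁ = 344.
Eliminating P₂: 4×(1) + 1×(2) gives 17P₁ = 1236, so P₁ = 1236/17.
Back-substitute into (2): P₂ = (344 + 3×1236/17) / 4 = 2389/17.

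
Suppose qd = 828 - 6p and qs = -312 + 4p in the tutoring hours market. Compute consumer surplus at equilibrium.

Consumer surplus = 1728

Equilibrium: 828 - 6p = -312 + 4p gives p* = 114, q* = 144.
Demand choke price (qd = 0): p = 138.
CS = ½(138 − 114)(144) = 1728.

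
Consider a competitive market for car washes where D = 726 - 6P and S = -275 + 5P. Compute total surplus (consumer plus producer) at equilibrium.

Total surplus = 5940

Equilibrium: 726 - 6P = -275 + 5P gives P* = 91, Q* = 180.
Demand choke price: P = 121; supply starts at P = 55.
CS = ½(121 − 91)(180) = 2700; PS = ½(91 − 55)(180) = 3240.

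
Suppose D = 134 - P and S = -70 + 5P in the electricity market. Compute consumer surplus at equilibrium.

Equilibrium: 134 - P = -70 + 5P gives P* = 34, Q* = 100.
Demand choke price (D = 0): P = 134.
CS = ½(134 − 34)(100) = 5000.

Consumer surplus = 5000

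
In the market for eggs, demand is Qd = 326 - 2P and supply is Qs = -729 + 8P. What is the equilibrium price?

Set Qd = Qs: 326 - 2P = -729 + 8P.
1055 = 10P, so P* = 105.5.
Q* = 326 − 2(105.5) = 115.

P* = 105.5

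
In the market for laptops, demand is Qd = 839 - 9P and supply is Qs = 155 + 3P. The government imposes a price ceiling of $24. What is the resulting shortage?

Equilibrium price would be P* = 57, so the ceiling at 24 binds.
At P = 24: Qd = 839 − 9(24) = 623, Qs = 155 + 3(24) = 227.
Shortage = 623 − 227 = 396.

Shortage = 396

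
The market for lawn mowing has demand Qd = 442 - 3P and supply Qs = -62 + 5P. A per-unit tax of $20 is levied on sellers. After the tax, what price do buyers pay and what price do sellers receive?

Buyers pay $75.5, sellers receive $55.5

Pre-tax equilibrium: P* = 63, Q* = 253.
Tax on sellers shifts supply to Qs = -62 + 5(P − 20) = -162 + 5P.
442 - 3P = -162 + 5P gives buyer price Pb = 75.5; sellers receive Ps = 75.5 − 20 = 55.5.
New quantity: Q = 442 − 3(75.5) = 215.5.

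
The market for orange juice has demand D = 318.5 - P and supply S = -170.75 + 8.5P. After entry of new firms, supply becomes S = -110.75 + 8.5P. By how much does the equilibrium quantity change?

ΔQ = 120/19

Original equilibrium: P* = 51.5, Q* = 267.
New equilibrium: 318.5 - P = -110.75 + 8.5P, so 429.25 = 9.5P and P' = 1717/38; Q' = 318.5 − 1(1717/38) = 5193/19.
Change in quantity: 5193/19 − 267 = 120/19.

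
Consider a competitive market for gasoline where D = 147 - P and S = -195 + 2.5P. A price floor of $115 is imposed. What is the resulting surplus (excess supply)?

Equilibrium price would be P* = 684/7, so the floor at 115 binds.
At P = 115: D = 32, S = 92.5.
Surplus = 92.5 − 32 = 60.5.

Surplus = 60.5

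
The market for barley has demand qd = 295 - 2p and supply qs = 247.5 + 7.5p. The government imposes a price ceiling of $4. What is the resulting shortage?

Shortage = 9.5

Equilibrium price would be p* = 5, so the ceiling at 4 binds.
At p = 4: qd = 295 − 2(4) = 287, qs = 247.5 + 7.5(4) = 277.5.
Shortage = 287 − 277.5 = 9.5.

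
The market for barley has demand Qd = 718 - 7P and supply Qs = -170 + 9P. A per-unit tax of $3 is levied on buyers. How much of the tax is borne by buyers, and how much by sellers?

Buyers bear $1.6875, sellers bear $1.3125

Pre-tax equilibrium: P* = 55.5, Q* = 329.5.
Tax on buyers shifts demand to Qd = 718 − 7(P + 3) = 697 - 7P.
697 - 7P = -170 + 9P gives seller price Ps = 54.1875; buyers pay Pb = 54.1875 + 3 = 57.1875.
New quantity: Q = 718 − 7(57.1875) = 317.6875.
Buyer burden = 57.1875 − 55.5 = 1.6875; seller burden = 55.5 − 54.1875 = 1.3125.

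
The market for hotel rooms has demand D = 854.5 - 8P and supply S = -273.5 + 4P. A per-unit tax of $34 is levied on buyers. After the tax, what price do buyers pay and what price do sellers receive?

Buyers pay 316/3, sellers receive 214/3

Pre-tax equilibrium: P* = 94, Q* = 102.5.
Tax on buyers shifts demand to D = 854.5 − 8(P + 34) = 582.5 - 8P.
582.5 - 8P = -273.5 + 4P gives seller price Ps = 214/3; buyers pay Pb = 214/3 + 34 = 316/3.
New quantity: Q = 854.5 − 8(316/3) = 71/6.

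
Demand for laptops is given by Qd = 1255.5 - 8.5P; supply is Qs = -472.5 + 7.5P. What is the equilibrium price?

P* = 108

Set Qd = Qs: 1255.5 - 8.5P = -472.5 + 7.5P.
1728 = 16P, so P* = 108.
Q* = 1255.5 − 8.5(108) = 337.5.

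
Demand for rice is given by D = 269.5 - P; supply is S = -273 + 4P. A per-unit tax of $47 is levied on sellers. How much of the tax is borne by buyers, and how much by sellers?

Pre-tax equilibrium: P* = 108.5, Q* = 161.
Tax on sellers shifts supply to S = -273 + 4(P − 47) = -461 + 4P.
269.5 - P = -461 + 4P gives buyer price Pb = 146.1; sellers receive Ps = 146.1 − 47 = 99.1.
New quantity: Q = 269.5 − 1(146.1) = 123.4.
Buyer burden = 146.1 − 108.5 = 37.6; seller burden = 108.5 − 99.1 = 9.4.

Buyers bear $37.6, sellers bear $9.4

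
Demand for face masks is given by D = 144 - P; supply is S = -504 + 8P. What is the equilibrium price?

P* = 72

Set D = S: 144 - P = -504 + 8P.
648 = 9P, so P* = 72.
Q* = 144 − 1(72) = 72.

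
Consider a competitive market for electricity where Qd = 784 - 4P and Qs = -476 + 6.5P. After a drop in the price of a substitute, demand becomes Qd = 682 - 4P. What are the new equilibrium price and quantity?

Original equilibrium: P* = 120, Q* = 304.
New equilibrium: 682 - 4P = -476 + 6.5P, so 1158 = 10.5P and P' = 772/7; Q' = 682 − 4(772/7) = 1686/7.

P' = 772/7, Q' = 1686/7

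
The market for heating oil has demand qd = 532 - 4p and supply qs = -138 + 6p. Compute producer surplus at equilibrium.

Producer surplus = 5808

Equilibrium: 532 - 4p = -138 + 6p gives p* = 67, q* = 264.
Supply starts at p = 23 (where qs = 0).
PS = ½(67 − 23)(264) = 5808.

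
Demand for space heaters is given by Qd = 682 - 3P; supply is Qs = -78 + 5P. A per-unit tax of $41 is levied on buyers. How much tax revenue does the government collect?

Pre-tax equilibrium: P* = 95, Q* = 397.
Tax on buyers shifts demand to Qd = 682 − 3(P + 41) = 559 - 3P.
559 - 3P = -78 + 5P gives seller price Ps = 79.625; buyers pay Pb = 79.625 + 41 = 120.625.
New quantity: Q = 682 − 3(120.625) = 320.125.
Revenue = 41 × 320.125 = 13125.125.

Tax revenue = 13125.125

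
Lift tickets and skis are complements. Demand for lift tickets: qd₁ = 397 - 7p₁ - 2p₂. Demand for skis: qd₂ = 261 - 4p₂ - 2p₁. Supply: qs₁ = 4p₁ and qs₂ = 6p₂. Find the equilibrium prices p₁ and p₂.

p₁ = 1724/53, p₂ = 2077/106

Market 1: 397 - 7p₁ - 2p₂ = 4p₁ → 11p₁ + 2p₂ = 397.
Market 2: 10p₂ + 2p₁ = 261.
Eliminating p₂: 10×(1) − 2×(2) gives 106p₁ = 3448, so p₁ = 1724/53.
Back-substitute into (2): p₂ = (261 − 2×1724/53) / 10 = 2077/106.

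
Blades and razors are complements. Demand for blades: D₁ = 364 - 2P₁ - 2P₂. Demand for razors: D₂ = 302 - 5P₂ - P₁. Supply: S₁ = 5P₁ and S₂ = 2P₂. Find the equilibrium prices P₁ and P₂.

Market 1: 364 - 2P₁ - 2P₂ = 5P₁ → 7P₁ + 2P₂ = 364.
Market 2: 7P₂ + P₁ = 302.
Eliminating P₂: 7×(1) − 2×(2) gives 47P₁ = 1944, so P₁ = 1944/47.
Back-substitute into (2): P₂ = (302 − 1×1944/47) / 7 = 1750/47.

P₁ = 1944/47, P₂ = 1750/47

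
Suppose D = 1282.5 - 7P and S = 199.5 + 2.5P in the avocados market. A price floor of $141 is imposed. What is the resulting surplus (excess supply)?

Equilibrium price would be P* = 114, so the floor at 141 binds.
At P = 141: D = 295.5, S = 552.
Surplus = 552 − 295.5 = 256.5.

Surplus = 256.5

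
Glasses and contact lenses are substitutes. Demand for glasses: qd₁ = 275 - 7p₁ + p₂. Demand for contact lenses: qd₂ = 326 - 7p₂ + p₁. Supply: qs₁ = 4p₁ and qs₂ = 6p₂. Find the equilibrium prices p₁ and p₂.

p₁ = 3901/142, p₂ = 3861/142

Market 1: 275 - 7p₁ + p₂ = 4p₁ → 11p₁ - p₂ = 275.
Market 2: 13p₂ - p₁ = 326.
Eliminating p₂: 13×(1) + 1×(2) gives 142p₁ = 3901, so p₁ = 3901/142.
Back-substitute into (2): p₂ = (326 + 1×3901/142) / 13 = 3861/142.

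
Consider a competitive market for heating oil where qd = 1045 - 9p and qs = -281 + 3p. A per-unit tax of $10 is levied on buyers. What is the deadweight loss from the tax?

Pre-tax equilibrium: p* = 110.5, q* = 50.5.
Tax on buyers shifts demand to qd = 1045 − 9(p + 10) = 955 - 9p.
955 - 9p = -281 + 3p gives seller price ps = 103; buyers pay pb = 103 + 10 = 113.
New quantity: q = 1045 − 9(113) = 28.
DWL = ½ × 10 × (50.5 − 28) = 112.5.

Deadweight loss = 112.5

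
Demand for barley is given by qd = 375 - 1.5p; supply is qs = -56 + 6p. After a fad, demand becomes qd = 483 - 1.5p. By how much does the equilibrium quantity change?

Δq = 86.4

Original equilibrium: p* = 862/15, q* = 288.8.
New equilibrium: 483 - 1.5p = -56 + 6p, so 539 = 7.5p and p' = 1078/15; q' = 483 − 1.5(1078/15) = 375.2.
Change in quantity: 375.2 − 288.8 = 86.4.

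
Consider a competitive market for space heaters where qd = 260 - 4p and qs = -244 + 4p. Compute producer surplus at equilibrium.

Equilibrium: 260 - 4p = -244 + 4p gives p* = 63, q* = 8.
Supply starts at p = 61 (where qs = 0).
PS = ½(63 − 61)(8) = 8.

Producer surplus = 8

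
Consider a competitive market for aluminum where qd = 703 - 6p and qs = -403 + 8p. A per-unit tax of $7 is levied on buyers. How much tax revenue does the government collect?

Tax revenue = 1435

Pre-tax equilibrium: p* = 79, q* = 229.
Tax on buyers shifts demand to qd = 703 − 6(p + 7) = 661 - 6p.
661 - 6p = -403 + 8p gives seller price ps = 76; buyers pay pb = 76 + 7 = 83.
New quantity: q = 703 − 6(83) = 205.
Revenue = 7 × 205 = 1435.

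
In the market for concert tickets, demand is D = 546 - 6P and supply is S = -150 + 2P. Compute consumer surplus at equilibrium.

Equilibrium: 546 - 6P = -150 + 2P gives P* = 87, Q* = 24.
Demand choke price (D = 0): P = 91.
CS = ½(91 − 87)(24) = 48.

Consumer surplus = 48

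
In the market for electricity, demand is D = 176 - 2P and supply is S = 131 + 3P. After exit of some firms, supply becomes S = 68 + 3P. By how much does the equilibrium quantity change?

Original equilibrium: P* = 9, Q* = 158.
New equilibrium: 176 - 2P = 68 + 3P, so 108 = 5P and P' = 21.6; Q' = 176 − 2(21.6) = 132.8.
Change in quantity: 132.8 − 158 = -25.2.

ΔQ = -25.2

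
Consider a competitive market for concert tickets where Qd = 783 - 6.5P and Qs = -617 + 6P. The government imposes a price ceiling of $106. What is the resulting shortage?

Equilibrium price would be P* = 112, so the ceiling at 106 binds.
At P = 106: Qd = 783 − 6.5(106) = 94, Qs = -617 + 6(106) = 19.
Shortage = 94 − 19 = 75.

Shortage = 75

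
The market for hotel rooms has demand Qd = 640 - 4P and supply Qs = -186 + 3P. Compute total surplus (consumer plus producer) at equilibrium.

Equilibrium: 640 - 4P = -186 + 3P gives P* = 118, Q* = 168.
Demand choke price: P = 160; supply starts at P = 62.
CS = ½(160 − 118)(168) = 3528; PS = ½(118 − 62)(168) = 4704.

Total surplus = 8232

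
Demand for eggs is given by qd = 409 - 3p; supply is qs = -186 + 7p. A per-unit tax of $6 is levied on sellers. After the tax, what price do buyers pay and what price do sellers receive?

Pre-tax equilibrium: p* = 59.5, q* = 230.5.
Tax on sellers shifts supply to qs = -186 + 7(p − 6) = -228 + 7p.
409 - 3p = -228 + 7p gives buyer price pb = 63.7; sellers receive ps = 63.7 − 6 = 57.7.
New quantity: q = 409 − 3(63.7) = 217.9.

Buyers pay $63.7, sellers receive $57.7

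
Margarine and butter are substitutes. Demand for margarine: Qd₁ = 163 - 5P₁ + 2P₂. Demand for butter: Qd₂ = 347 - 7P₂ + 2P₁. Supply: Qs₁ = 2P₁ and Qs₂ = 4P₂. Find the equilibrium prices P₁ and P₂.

Market 1: 163 - 5P₁ + 2P₂ = 2P₁ → 7P₁ - 2P₂ = 163.
Market 2: 11P₂ - 2P₁ = 347.
Eliminating P₂: 11×(1) + 2×(2) gives 73P₁ = 2487, so P₁ = 2487/73.
Back-substitute into (2): P₂ = (347 + 2×2487/73) / 11 = 2755/73.

P₁ = 2487/73, P₂ = 2755/73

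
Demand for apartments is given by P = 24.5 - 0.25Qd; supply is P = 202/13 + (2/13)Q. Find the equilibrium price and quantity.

Set the two price expressions equal: 24.5 - 0.25Q = 202/13 + (2/13)Q.
233/26 = (21/52)Q, so Q* = 466/21.
P* = 24.5 − (0.25)(466/21) = 398/21.

P* = 398/21, Q* = 466/21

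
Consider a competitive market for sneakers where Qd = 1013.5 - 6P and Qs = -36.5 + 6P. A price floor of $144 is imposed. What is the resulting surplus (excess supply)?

Surplus = 678

Equilibrium price would be P* = 87.5, so the floor at 144 binds.
At P = 144: Qd = 149.5, Qs = 827.5.
Surplus = 827.5 − 149.5 = 678.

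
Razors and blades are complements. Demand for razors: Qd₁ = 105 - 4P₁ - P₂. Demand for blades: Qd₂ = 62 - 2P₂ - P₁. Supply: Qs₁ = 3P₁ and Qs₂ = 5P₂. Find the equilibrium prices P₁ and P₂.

P₁ = 673/48, P₂ = 329/48

Market 1: 105 - 4P₁ - P₂ = 3P₁ → 7P₁ + P₂ = 105.
Market 2: 7P₂ + P₁ = 62.
Eliminating P₂: 7×(1) − 1×(2) gives 48P₁ = 673, so P₁ = 673/48.
Back-substitute into (2): P₂ = (62 − 1×673/48) / 7 = 329/48.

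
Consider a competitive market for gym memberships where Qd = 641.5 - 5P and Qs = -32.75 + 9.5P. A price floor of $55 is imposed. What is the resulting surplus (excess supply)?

Surplus = 123.25

Equilibrium price would be P* = 46.5, so the floor at 55 binds.
At P = 55: Qd = 366.5, Qs = 489.75.
Surplus = 489.75 − 366.5 = 123.25.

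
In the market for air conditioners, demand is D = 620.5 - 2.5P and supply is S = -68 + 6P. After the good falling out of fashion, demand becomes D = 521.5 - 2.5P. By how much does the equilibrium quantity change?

Original equilibrium: P* = 81, Q* = 418.
New equilibrium: 521.5 - 2.5P = -68 + 6P, so 589.5 = 8.5P and P' = 1179/17; Q' = 521.5 − 2.5(1179/17) = 5918/17.
Change in quantity: 5918/17 − 418 = -1188/17.

ΔQ = -1188/17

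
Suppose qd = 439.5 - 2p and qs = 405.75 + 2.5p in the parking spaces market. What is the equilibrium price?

p* = 7.5

Set qd = qs: 439.5 - 2p = 405.75 + 2.5p.
33.75 = 4.5p, so p* = 7.5.
q* = 439.5 − 2(7.5) = 424.5.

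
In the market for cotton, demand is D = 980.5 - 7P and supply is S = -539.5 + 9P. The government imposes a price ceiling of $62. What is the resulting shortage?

Equilibrium price would be P* = 95, so the ceiling at 62 binds.
At P = 62: D = 980.5 − 7(62) = 546.5, S = -539.5 + 9(62) = 18.5.
Shortage = 546.5 − 18.5 = 528.

Shortage = 528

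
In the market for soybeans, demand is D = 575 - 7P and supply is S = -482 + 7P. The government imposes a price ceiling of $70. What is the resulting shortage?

Shortage = 77

Equilibrium price would be P* = 75.5, so the ceiling at 70 binds.
At P = 70: D = 575 − 7(70) = 85, S = -482 + 7(70) = 8.
Shortage = 85 − 8 = 77.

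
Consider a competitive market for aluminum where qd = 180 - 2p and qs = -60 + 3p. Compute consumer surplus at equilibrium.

Equilibrium: 180 - 2p = -60 + 3p gives p* = 48, q* = 84.
Demand choke price (qd = 0): p = 90.
CS = ½(90 − 48)(84) = 1764.

Consumer surplus = 1764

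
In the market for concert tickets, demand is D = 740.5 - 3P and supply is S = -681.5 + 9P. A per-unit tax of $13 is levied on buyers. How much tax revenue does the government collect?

Tax revenue = 4624.75

Pre-tax equilibrium: P* = 118.5, Q* = 385.
Tax on buyers shifts demand to D = 740.5 − 3(P + 13) = 701.5 - 3P.
701.5 - 3P = -681.5 + 9P gives seller price Ps = 115.25; buyers pay Pb = 115.25 + 13 = 128.25.
New quantity: Q = 740.5 − 3(128.25) = 355.75.
Revenue = 13 × 355.75 = 4624.75.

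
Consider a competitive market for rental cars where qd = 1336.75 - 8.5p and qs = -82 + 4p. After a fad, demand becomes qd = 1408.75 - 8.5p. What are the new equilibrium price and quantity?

Original equilibrium: p* = 113.5, q* = 372.
New equilibrium: 1408.75 - 8.5p = -82 + 4p, so 1490.75 = 12.5p and p' = 119.26; q' = 1408.75 − 8.5(119.26) = 395.04.

p' = 119.26, q' = 395.04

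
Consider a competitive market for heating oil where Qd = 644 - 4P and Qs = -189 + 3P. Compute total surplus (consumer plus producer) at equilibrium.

Equilibrium: 644 - 4P = -189 + 3P gives P* = 119, Q* = 168.
Demand choke price: P = 161; supply starts at P = 63.
CS = ½(161 − 119)(168) = 3528; PS = ½(119 − 63)(168) = 4704.

Total surplus = 8232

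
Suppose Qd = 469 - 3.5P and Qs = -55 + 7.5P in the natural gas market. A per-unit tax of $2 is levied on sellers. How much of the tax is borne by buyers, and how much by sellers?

Buyers bear 15/11, sellers bear 7/11

Pre-tax equilibrium: P* = 524/11, Q* = 3325/11.
Tax on sellers shifts supply to Qs = -55 + 7.5(P − 2) = -70 + 7.5P.
469 - 3.5P = -70 + 7.5P gives buyer price Pb = 49; sellers receive Ps = 49 − 2 = 47.
New quantity: Q = 469 − 3.5(49) = 297.5.
Buyer burden = 49 − 524/11 = 15/11; seller burden = 524/11 − 47 = 7/11.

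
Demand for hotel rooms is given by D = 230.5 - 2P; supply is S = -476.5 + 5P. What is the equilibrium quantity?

Set D = S: 230.5 - 2P = -476.5 + 5P.
707 = 7P, so P* = 101.
Q* = 230.5 − 2(101) = 28.5.

Q* = 28.5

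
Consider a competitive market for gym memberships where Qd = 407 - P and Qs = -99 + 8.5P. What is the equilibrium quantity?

Set Qd = Qs: 407 - P = -99 + 8.5P.
506 = 9.5P, so P* = 1012/19.
Q* = 407 − 1(1012/19) = 6721/19.

Q* = 6721/19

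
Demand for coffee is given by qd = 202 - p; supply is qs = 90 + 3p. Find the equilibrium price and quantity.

Set qd = qs: 202 - p = 90 + 3p.
112 = 4p, so p* = 28.
q* = 202 − 1(28) = 174.

p* = 28, q* = 174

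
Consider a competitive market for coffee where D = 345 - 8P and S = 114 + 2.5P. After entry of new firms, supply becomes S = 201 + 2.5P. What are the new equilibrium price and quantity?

P' = 96/7, Q' = 1647/7

Original equilibrium: P* = 22, Q* = 169.
New equilibrium: 345 - 8P = 201 + 2.5P, so 144 = 10.5P and P' = 96/7; Q' = 345 − 8(96/7) = 1647/7.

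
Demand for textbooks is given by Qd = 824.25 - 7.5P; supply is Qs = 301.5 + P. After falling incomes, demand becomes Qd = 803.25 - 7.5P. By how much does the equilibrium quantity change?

ΔQ = -42/17

Original equilibrium: P* = 61.5, Q* = 363.
New equilibrium: 803.25 - 7.5P = 301.5 + P, so 501.75 = 8.5P and P' = 2007/34; Q' = 803.25 − 7.5(2007/34) = 6129/17.
Change in quantity: 6129/17 − 363 = -42/17.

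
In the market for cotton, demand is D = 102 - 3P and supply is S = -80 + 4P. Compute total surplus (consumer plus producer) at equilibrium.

Equilibrium: 102 - 3P = -80 + 4P gives P* = 26, Q* = 24.
Demand choke price: P = 34; supply starts at P = 20.
CS = ½(34 − 26)(24) = 96; PS = ½(26 − 20)(24) = 72.

Total surplus = 168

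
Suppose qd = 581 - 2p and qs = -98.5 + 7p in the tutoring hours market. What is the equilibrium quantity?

Set qd = qs: 581 - 2p = -98.5 + 7p.
679.5 = 9p, so p* = 75.5.
q* = 581 − 2(75.5) = 430.

q* = 430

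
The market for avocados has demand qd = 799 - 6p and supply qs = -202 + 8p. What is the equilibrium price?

p* = 71.5

Set qd = qs: 799 - 6p = -202 + 8p.
1001 = 14p, so p* = 71.5.
q* = 799 − 6(71.5) = 370.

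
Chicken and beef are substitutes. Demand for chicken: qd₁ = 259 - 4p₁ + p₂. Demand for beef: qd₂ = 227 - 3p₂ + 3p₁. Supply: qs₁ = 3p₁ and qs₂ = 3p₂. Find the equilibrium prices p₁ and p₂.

Market 1: 259 - 4p₁ + p₂ = 3p₁ → 7p₁ - p₂ = 259.
Market 2: 6p₂ - 3p₁ = 227.
Eliminating p₂: 6×(1) + 1×(2) gives 39p₁ = 1781, so p₁ = 137/3.
Back-substitute into (2): p₂ = (227 + 3×137/3) / 6 = 182/3.

p₁ = 137/3, p₂ = 182/3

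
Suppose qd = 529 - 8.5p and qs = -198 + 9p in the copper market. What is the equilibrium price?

Set qd = qs: 529 - 8.5p = -198 + 9p.
727 = 17.5p, so p* = 1454/35.
q* = 529 − 8.5(1454/35) = 6156/35.

p* = 1454/35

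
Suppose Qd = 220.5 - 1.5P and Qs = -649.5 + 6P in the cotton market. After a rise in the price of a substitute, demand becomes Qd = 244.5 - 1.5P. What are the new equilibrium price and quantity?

Original equilibrium: P* = 116, Q* = 46.5.
New equilibrium: 244.5 - 1.5P = -649.5 + 6P, so 894 = 7.5P and P' = 119.2; Q' = 244.5 − 1.5(119.2) = 65.7.

P' = 119.2, Q' = 65.7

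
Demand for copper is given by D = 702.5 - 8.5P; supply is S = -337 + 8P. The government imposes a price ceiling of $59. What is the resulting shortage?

Shortage = 66

Equilibrium price would be P* = 63, so the ceiling at 59 binds.
At P = 59: D = 702.5 − 8.5(59) = 201, S = -337 + 8(59) = 135.
Shortage = 201 − 135 = 66.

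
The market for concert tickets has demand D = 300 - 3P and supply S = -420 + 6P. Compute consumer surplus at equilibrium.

Equilibrium: 300 - 3P = -420 + 6P gives P* = 80, Q* = 60.
Demand choke price (D = 0): P = 100.
CS = ½(100 − 80)(60) = 600.

Consumer surplus = 600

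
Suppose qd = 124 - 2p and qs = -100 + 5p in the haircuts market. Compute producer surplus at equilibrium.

Equilibrium: 124 - 2p = -100 + 5p gives p* = 32, q* = 60.
Supply starts at p = 20 (where qs = 0).
PS = ½(32 − 20)(60) = 360.

Producer surplus = 360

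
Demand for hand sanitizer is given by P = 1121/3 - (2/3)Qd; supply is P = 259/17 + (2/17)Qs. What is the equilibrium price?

P* = 69

Set the two price expressions equal: 1121/3 - (2/3)Q = 259/17 + (2/17)Q.
18280/51 = (40/51)Q, so Q* = 457.
P* = 1121/3 − (2/3)(457) = 69.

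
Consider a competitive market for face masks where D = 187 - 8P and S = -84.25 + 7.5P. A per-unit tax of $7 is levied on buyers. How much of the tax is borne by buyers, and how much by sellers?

Pre-tax equilibrium: P* = 17.5, Q* = 47.
Tax on buyers shifts demand to D = 187 − 8(P + 7) = 131 - 8P.
131 - 8P = -84.25 + 7.5P gives seller price Ps = 861/62; buyers pay Pb = 861/62 + 7 = 1295/62.
New quantity: Q = 187 − 8(1295/62) = 617/31.
Buyer burden = 1295/62 − 17.5 = 105/31; seller burden = 17.5 − 861/62 = 112/31.

Buyers bear 105/31, sellers bear 112/31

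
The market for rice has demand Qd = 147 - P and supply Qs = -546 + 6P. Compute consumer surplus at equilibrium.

Equilibrium: 147 - P = -546 + 6P gives P* = 99, Q* = 48.
Demand choke price (Qd = 0): P = 147.
CS = ½(147 − 99)(48) = 1152.

Consumer surplus = 1152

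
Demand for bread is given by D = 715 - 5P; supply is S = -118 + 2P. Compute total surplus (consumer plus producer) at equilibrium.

Equilibrium: 715 - 5P = -118 + 2P gives P* = 119, Q* = 120.
Demand choke price: P = 143; supply starts at P = 59.
CS = ½(143 − 119)(120) = 1440; PS = ½(119 − 59)(120) = 3600.

Total surplus = 5040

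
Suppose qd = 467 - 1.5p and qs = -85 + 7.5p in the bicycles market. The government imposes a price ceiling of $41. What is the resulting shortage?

Equilibrium price would be p* = 184/3, so the ceiling at 41 binds.
At p = 41: qd = 467 − 1.5(41) = 405.5, qs = -85 + 7.5(41) = 222.5.
Shortage = 405.5 − 222.5 = 183.

Shortage = 183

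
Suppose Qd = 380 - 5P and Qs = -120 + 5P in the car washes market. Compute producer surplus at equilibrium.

Producer surplus = 1690

Equilibrium: 380 - 5P = -120 + 5P gives P* = 50, Q* = 130.
Supply starts at P = 24 (where Qs = 0).
PS = ½(50 − 24)(130) = 1690.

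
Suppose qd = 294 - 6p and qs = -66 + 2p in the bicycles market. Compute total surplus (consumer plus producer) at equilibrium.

Total surplus = 192

Equilibrium: 294 - 6p = -66 + 2p gives p* = 45, q* = 24.
Demand choke price: p = 49; supply starts at p = 33.
CS = ½(49 − 45)(24) = 48; PS = ½(45 − 33)(24) = 144.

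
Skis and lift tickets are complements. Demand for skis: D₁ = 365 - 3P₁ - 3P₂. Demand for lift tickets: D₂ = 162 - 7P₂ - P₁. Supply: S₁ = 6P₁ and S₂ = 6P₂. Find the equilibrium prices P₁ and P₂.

Market 1: 365 - 3P₁ - 3P₂ = 6P₁ → 9P₁ + 3P₂ = 365.
Market 2: 13P₂ + P₁ = 162.
Eliminating P₂: 13×(1) − 3×(2) gives 114P₁ = 4259, so P₁ = 4259/114.
Back-substitute into (2): P₂ = (162 − 1×4259/114) / 13 = 1093/114.

P₁ = 4259/114, P₂ = 1093/114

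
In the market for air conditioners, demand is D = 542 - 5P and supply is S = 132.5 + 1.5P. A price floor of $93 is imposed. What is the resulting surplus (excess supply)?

Surplus = 195

Equilibrium price would be P* = 63, so the floor at 93 binds.
At P = 93: D = 77, S = 272.
Surplus = 272 − 77 = 195.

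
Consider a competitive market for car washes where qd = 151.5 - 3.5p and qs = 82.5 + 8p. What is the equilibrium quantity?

Set qd = qs: 151.5 - 3.5p = 82.5 + 8p.
69 = 11.5p, so p* = 6.
q* = 151.5 − 3.5(6) = 130.5.

q* = 130.5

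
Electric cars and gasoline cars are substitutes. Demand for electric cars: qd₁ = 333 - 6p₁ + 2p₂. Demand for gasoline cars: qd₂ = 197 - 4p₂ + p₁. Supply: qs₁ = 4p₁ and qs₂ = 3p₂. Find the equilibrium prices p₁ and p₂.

p₁ = 2725/68, p₂ = 2303/68

Market 1: 333 - 6p₁ + 2p₂ = 4p₁ → 10p₁ - 2p₂ = 333.
Market 2: 7p₂ - p₁ = 197.
Eliminating p₂: 7×(1) + 2×(2) gives 68p₁ = 2725, so p₁ = 2725/68.
Back-substitute into (2): p₂ = (197 + 1×2725/68) / 7 = 2303/68.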